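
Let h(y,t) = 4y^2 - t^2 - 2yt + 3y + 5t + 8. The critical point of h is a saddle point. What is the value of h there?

∂h/∂y = 8y - 2t + 3 = 0 and ∂h/∂t = -2y - 2t + 5 = 0, so (y, t) = (1/5, 23/10).
The Hessian has h_{yy} = 8, h_{tt} = -2, h_{yt} = -2, giving D = -20 < 0, so the point is a saddle point.
h(1/5, 23/10) = 281/20.

281/20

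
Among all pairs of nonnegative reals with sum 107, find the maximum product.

11449/4

With x + y = 107, the product is P(x) = x(107 − x).
P'(x) = 107 − 2x = 0 gives x = 107/2; P'' = −2 < 0, so this is the maximum.
P = 107/2·107/2 = 11449/4.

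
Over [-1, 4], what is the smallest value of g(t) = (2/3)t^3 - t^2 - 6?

Differentiating, g'(t) = 2t^2 - 2t; which vanishes at t = 0 and t = 1.
Evaluating at the critical points and endpoints: g(-1) = -23/3,  g(0) = -6,  g(1) = -19/3,  g(4) = 62/3.
The minimum over the interval is -23/3, attained at t = -1.

-23/3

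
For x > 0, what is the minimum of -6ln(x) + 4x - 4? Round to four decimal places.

-0.4328

g'(x) = -6/x + 4 = 0 gives x = 3/2.
g''(x) = 6/x², which is positive for x > 0, so this is a local minimum.
g(3/2) = -6·ln(3/2) + 6 - 4 ≈ -0.4328.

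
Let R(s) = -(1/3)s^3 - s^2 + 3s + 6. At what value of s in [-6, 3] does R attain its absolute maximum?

-6

The derivative is -s^2 - 2s + 3, which vanishes at s = -3 and s = 1.
Compare values at every candidate in [-6, 3]: R(-6) = 24,  R(-3) = -3,  R(1) = 23/3,  R(3) = -3.
The maximum over the interval is 24, attained at s = -6.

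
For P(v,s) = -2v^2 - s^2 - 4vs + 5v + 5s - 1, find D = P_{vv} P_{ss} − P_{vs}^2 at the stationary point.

∂P/∂v = -4v - 4s + 5 = 0 and ∂P/∂s = -4v - 2s + 5 = 0, so (v, s) = (5/4, 0).
The Hessian has P_{vv} = -4, P_{ss} = -2, P_{vs} = -4, giving D = -8 < 0, so the point is a saddle point.
D = (-4)·(-2) − (-4)^2 = -8.

-8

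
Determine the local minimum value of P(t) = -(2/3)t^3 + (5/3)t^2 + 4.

4

P'(t) = -2t^2 + (10/3)t. Setting P'(t) = 0 gives t ∈ {0, 5/3}.
Second-derivative test with P''(t) = -4t + 10/3: P''(0) = 10/3 > 0 ⇒ local minimum; P''(5/3) = -10/3 < 0 ⇒ local maximum.
Thus P has its local minimum at t = 0, with value 4.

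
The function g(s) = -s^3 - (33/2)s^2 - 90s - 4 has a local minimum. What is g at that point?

158

g'(s) = -3s^2 - 33s - 90. Setting g'(s) = 0 gives s ∈ {-6, -5}.
Second-derivative test with g''(s) = -6s - 33: g''(-6) = 3 > 0 ⇒ local minimum; g''(-5) = -3 < 0 ⇒ local maximum.
So the local minimum value is g(-6) = 158.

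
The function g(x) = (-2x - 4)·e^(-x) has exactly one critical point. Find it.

Differentiating with the product rule gives g'(x) = (2x + 2)·e^(-x). Since e^(-x) > 0, the only critical point is x = -1.
g''(-1) has the same sign as 2 > 0, so this is a local minimum.
g(-1) = (-2)·e^(1) ≈ -5.4366.

-1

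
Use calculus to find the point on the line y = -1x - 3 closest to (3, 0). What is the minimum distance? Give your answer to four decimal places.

Minimize D(x)^2 = (x - 3)^2 + (-x - 3)^2.
d/dx[D^2] = 2(x - 3) + 2·(-1)·(-x - 3) = 0 ⇒ x = 0.
Then y = -3 and the distance is √(18) ≈ 4.2426.

4.2426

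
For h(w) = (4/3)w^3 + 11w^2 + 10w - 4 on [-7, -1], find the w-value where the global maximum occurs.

Differentiating, h'(w) = 4w^2 + 22w + 10; whose only zero in [-7, -1] is w = -5.
Compare values at every candidate in [-7, -1]: h(-7) = 23/3, h(-5) = 163/3, h(-1) = -13/3.
The maximum over the interval is 163/3, attained at w = -5.

-5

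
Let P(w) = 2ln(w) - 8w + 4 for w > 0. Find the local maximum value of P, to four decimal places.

P'(w) = 2/w − 8 = 0 gives w = 1/4.
P''(w) = -2/w², which is negative for w > 0, so this is a local maximum.
P(1/4) = 2·ln(1/4) - 2 + 4 ≈ -0.7726.

-0.7726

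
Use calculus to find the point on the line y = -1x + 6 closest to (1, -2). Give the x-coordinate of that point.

Minimize D(x)^2 = (x - 1)^2 + (-x + 8)^2.
d/dx[D^2] = 2(x - 1) + 2·(-1)·(-x + 8) = 0 ⇒ x = 9/2.
Then y = 3/2 and the distance is √(49/2) ≈ 4.9497.

9/2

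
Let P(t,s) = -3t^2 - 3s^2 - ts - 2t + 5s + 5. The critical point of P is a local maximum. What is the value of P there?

∂P/∂t = -6t - s - 2 = 0 and ∂P/∂s = -t - 6s + 5 = 0, so (t, s) = (-17/35, 32/35).
The Hessian has P_{tt} = -6, P_{ss} = -6, P_{ts} = -1, giving D = 35 > 0 with P_{tt} < 0, so the point is a local maximum.
P(-17/35, 32/35) = 272/35.

272/35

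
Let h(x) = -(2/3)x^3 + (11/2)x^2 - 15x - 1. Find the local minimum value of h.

-349/24

Critical points: h'(x) = -2x^2 + 11x - 15 vanishes at x = 5/2, 3.
h''(x) = -4x + 11. h''(5/2) = 1 > 0 ⇒ local minimum; h''(3) = -1 < 0 ⇒ local maximum.
Thus h has its local minimum at x = 5/2, with value -349/24.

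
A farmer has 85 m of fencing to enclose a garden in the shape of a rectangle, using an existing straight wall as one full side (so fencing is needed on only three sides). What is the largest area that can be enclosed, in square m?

Let the sides perpendicular to the wall have length x and the parallel side y, so 2x + y = 85 and the area is A = xy = x(85 − 2x).
A'(x) = 85 − 4x = 0 gives x = 85/4, and A''(x) = −4 < 0 confirms a maximum.
Then y = 85 − 2·85/4 = 85/2 and A = 7225/8.

7225/8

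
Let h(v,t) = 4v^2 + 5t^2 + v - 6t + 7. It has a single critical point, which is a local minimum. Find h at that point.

411/80

∂h/∂v = 8v + 1 = 0 and ∂h/∂t = 10t - 6 = 0, so (v, t) = (-1/8, 3/5).
The Hessian has h_{vv} = 8, h_{tt} = 10, h_{vt} = 0, giving D = 80 > 0 with h_{vv} > 0, so the point is a local minimum.
h(-1/8, 3/5) = 411/80.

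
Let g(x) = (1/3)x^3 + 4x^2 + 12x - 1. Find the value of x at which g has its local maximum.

g'(x) = x^2 + 8x + 12 = 0 at x = -6, -2.
Since g''(x) = 2x + 8, we get g''(-6) = -4 < 0 ⇒ local maximum; g''(-2) = 4 > 0 ⇒ local minimum.
Thus g has its local maximum at x = -6, with value -1.

-6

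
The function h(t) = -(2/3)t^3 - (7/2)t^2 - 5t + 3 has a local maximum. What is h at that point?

31/6

Critical points: h'(t) = -2t^2 - 7t - 5 vanishes at t = -5/2, -1.
Since h''(t) = -4t - 7, we get h''(-5/2) = 3 > 0 ⇒ local minimum; h''(-1) = -3 < 0 ⇒ local maximum.
So the local maximum value is h(-1) = 31/6.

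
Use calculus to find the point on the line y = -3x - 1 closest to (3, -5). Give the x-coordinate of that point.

3/2

Minimize D(x)^2 = (x - 3)^2 + (-3x + 4)^2.
d/dx[D^2] = 2(x - 3) + 2·(-3)·(-3x + 4) = 0 ⇒ x = 3/2.
Then y = -11/2 and the distance is √(5/2) ≈ 1.5811.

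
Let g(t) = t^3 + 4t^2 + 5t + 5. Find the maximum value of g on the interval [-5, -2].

3

The derivative is 3t^2 + 8t + 5, which has no zeros in [-5, -2].
Compare values at every candidate in [-5, -2]: g(-5) = -45; g(-2) = 3.
The maximum over the interval is 3, attained at t = -2.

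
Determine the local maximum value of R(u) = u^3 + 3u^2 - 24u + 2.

82

Critical points: R'(u) = 3u^2 + 6u - 24 vanishes at u = -4, 2.
Since R''(u) = 6u + 6, we get R''(-4) = -18 < 0 ⇒ local maximum; R''(2) = 18 > 0 ⇒ local minimum.
So the local maximum value is R(-4) = 82.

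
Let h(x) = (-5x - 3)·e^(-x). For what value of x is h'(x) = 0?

2/5

By the product rule, h'(x) = (5x - 2)·e^(-x). Since e^(-x) > 0, the only critical point is x = 2/5.
h''(2/5) has the same sign as 5 > 0, so this is a local minimum.
h(2/5) = (-5)·e^(-2/5) ≈ -3.3516.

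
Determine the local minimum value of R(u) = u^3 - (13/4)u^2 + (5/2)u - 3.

-349/108

Critical points: R'(u) = 3u^2 - (13/2)u + 5/2 vanishes at u = 1/2, 5/3.
R''(u) = 6u - 13/2. R''(1/2) = -7/2 < 0 ⇒ local maximum; R''(5/3) = 7/2 > 0 ⇒ local minimum.
So the local minimum value is R(5/3) = -349/108.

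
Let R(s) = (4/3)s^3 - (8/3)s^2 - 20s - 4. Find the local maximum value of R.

Critical points: R'(s) = 4s^2 - (16/3)s - 20 vanishes at s = -5/3, 3.
Second-derivative test with R''(s) = 8s - 16/3: R''(-5/3) = -56/3 < 0 ⇒ local maximum; R''(3) = 56/3 > 0 ⇒ local minimum.
The local maximum is R(-5/3) = 1276/81.

1276/81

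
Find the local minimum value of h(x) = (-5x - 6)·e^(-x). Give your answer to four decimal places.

-6.1070

h'(x) = (-5)·e^(-x) + (-5x - 6)·(-1)·e^(-x) = (5x + 1)·e^(-x). Since e^(-x) > 0, the only critical point is x = -1/5.
h''(-1/5) has the same sign as 5 > 0, so this is a local minimum.
h(-1/5) = (-5)·e^(1/5) ≈ -6.1070.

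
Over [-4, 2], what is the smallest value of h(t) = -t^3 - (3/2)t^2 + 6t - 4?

h'(t) = -3t^2 - 3t + 6, which vanishes at t = -2 and t = 1.
Compare values at every candidate in [-4, 2]: h(-4) = 12; h(-2) = -14; h(1) = -1/2; h(2) = -6.
The minimum over the interval is -14, attained at t = -2.

-14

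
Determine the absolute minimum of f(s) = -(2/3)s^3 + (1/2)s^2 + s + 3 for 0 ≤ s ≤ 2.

5/3

Differentiating, f'(s) = -2s^2 + s + 1; whose only zero in [0, 2] is s = 1.
Evaluating at the critical points and endpoints: f(0) = 3; f(1) = 23/6; f(2) = 5/3.
Hence the absolute minimum is 5/3 at s = 2.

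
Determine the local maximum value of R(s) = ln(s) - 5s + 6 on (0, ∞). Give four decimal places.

R'(s) = 1/s − 5 = 0 gives s = 1/5.
R''(s) = -1/s², which is negative for s > 0, so this is a local maximum.
R(1/5) = 1·ln(1/5) - 1 + 6 ≈ 3.3906.

3.3906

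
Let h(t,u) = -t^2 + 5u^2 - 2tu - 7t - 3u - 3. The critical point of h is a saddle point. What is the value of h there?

103/12

∂h/∂t = -2t - 2u - 7 = 0 and ∂h/∂u = -2t + 10u - 3 = 0, so (t, u) = (-19/6, -1/3).
The Hessian has h_{tt} = -2, h_{uu} = 10, h_{tu} = -2, giving D = -24 < 0, so the point is a saddle point.
h(-19/6, -1/3) = 103/12.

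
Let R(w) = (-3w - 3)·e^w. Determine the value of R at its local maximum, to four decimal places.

0.4060

R'(w) = (-3)·e^w + (-3w - 3)·1·e^w = (-3w - 6)·e^w. Since e^w > 0, the only critical point is w = -2.
R''(-2) has the same sign as -3 < 0, so this is a local maximum.
R(-2) = (3)·e^(-2) ≈ 0.4060.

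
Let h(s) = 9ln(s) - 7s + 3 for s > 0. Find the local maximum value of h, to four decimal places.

-3.7382

h'(s) = 9/s − 7 = 0 gives s = 9/7.
h''(s) = -9/s², which is negative for s > 0, so this is a local maximum.
h(9/7) = 9·ln(9/7) - 9 + 3 ≈ -3.7382.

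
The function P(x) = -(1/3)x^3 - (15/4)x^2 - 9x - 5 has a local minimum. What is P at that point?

Critical points: P'(x) = -x^2 - (15/2)x - 9 vanishes at x = -6, -3/2.
Since P''(x) = -2x - 15/2, we get P''(-6) = 9/2 > 0 ⇒ local minimum; P''(-3/2) = -9/2 < 0 ⇒ local maximum.
The local minimum is P(-6) = -14.

-14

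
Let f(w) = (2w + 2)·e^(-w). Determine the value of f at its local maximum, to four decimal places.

By the product rule, f'(w) = (-2w)·e^(-w). Since e^(-w) > 0, the only critical point is w = 0.
f''(0) has the same sign as -2 < 0, so this is a local maximum.
f(0) = (2)·e^(0) ≈ 2.0000.

2.0000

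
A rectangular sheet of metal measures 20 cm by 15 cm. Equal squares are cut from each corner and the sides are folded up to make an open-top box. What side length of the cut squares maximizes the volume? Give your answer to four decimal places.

With cut size x, the volume is V(x) = x(20 − 2x)(15 − 2x) for 0 < x < 7.5.
V'(x) = 12x^2 − 140x + 300. Setting V'(x) = 0 gives x ≈ 2.8287 (the root in (0, 7.5)).
V''(x) = 24x − 140 is negative there, so this is the maximum; V ≈ 379.0378.

2.8287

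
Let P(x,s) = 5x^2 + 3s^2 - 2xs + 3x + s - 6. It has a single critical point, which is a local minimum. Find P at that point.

∂P/∂x = 10x - 2s + 3 = 0 and ∂P/∂s = -2x + 6s + 1 = 0, so (x, s) = (-5/14, -2/7).
The Hessian has P_{xx} = 10, P_{ss} = 6, P_{xs} = -2, giving D = 56 > 0 with P_{xx} > 0, so the point is a local minimum.
P(-5/14, -2/7) = -187/28.

-187/28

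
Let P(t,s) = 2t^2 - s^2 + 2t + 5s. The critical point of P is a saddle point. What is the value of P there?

∂P/∂t = 4t + 2 = 0 and ∂P/∂s = -2s + 5 = 0, so (t, s) = (-1/2, 5/2).
The Hessian has P_{tt} = 4, P_{ss} = -2, P_{ts} = 0, giving D = -8 < 0, so the point is a saddle point.
P(-1/2, 5/2) = 23/4.

23/4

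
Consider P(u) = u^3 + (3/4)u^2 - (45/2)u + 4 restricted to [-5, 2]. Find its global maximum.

205/4

The derivative is 3u^2 + (3/2)u - 45/2, whose only zero in [-5, 2] is u = -3.
Evaluating at the critical points and endpoints: P(-5) = 41/4, P(-3) = 205/4, P(2) = -30.
The maximum over the interval is 205/4, attained at u = -3.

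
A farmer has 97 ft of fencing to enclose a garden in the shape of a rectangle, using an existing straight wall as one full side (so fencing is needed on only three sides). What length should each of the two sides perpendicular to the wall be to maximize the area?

Let the sides perpendicular to the wall have length x and the parallel side y, so 2x + y = 97 and the area is A = xy = x(97 − 2x).
A'(x) = 97 − 4x = 0 gives x = 97/4, and A''(x) = −4 < 0 confirms a maximum.
Then y = 97 − 2·97/4 = 97/2 and A = 9409/8.

97/4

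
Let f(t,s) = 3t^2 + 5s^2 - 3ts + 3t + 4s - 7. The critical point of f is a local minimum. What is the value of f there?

-162/17

∂f/∂t = 6t - 3s + 3 = 0 and ∂f/∂s = -3t + 10s + 4 = 0, so (t, s) = (-14/17, -11/17).
The Hessian has f_{tt} = 6, f_{ss} = 10, f_{ts} = -3, giving D = 51 > 0 with f_{tt} > 0, so the point is a local minimum.
f(-14/17, -11/17) = -162/17.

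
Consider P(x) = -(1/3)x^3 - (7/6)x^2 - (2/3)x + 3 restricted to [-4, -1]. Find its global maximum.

25/3

P'(x) = -x^2 - (7/3)x - 2/3, whose only zero in [-4, -1] is x = -2.
Compare values at every candidate in [-4, -1]: P(-4) = 25/3; P(-2) = 7/3; P(-1) = 17/6.
Hence the absolute maximum is 25/3 at x = -4.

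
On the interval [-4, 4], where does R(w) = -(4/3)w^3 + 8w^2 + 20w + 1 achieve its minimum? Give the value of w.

-1

R'(w) = -4w^2 + 16w + 20, whose only zero in [-4, 4] is w = -1.
Evaluating at the critical points and endpoints: R(-4) = 403/3, R(-1) = -29/3, R(4) = 371/3.
Hence the absolute minimum is -29/3 at w = -1.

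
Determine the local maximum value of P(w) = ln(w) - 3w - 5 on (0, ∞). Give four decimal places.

-7.0986

P'(w) = 1/w − 3 = 0 gives w = 1/3.
P''(w) = -1/w², which is negative for w > 0, so this is a local maximum.
P(1/3) = 1·ln(1/3) - 1 - 5 ≈ -7.0986.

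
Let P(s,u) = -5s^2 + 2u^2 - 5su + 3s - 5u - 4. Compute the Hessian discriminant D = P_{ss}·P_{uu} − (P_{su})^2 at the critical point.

-65

∂P/∂s = -10s - 5u + 3 = 0 and ∂P/∂u = -5s + 4u - 5 = 0, so (s, u) = (-1/5, 1).
The Hessian has P_{ss} = -10, P_{uu} = 4, P_{su} = -5, giving D = -65 < 0, so the point is a saddle point.
D = (-10)·(4) − (-5)^2 = -65.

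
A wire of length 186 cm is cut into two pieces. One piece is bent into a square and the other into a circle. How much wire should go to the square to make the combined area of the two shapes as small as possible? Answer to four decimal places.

104.1784

Let x be the length used for the square. Square side x/4; circle radius (186−x)/(2π).
A(x) = (x/4)² + π·((186−x)/(2π))² = x²/16 + (186−x)²/(4π) for 0 ≤ x ≤ 186. A'(x) = x/8 − (186−x)/(2π) = 0 gives x = 4·186/(π+4) ≈ 104.1784.
A'' = 1/8 + 1/(2π) > 0, so this gives the minimum combined area; x ≈ 104.1784 cm to the square.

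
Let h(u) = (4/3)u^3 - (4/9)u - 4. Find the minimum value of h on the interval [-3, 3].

Differentiating, h'(u) = 4u^2 - 4/9; which vanishes at u = -1/3 and u = 1/3.
Candidates: h(-3) = -116/3, h(-1/3) = -316/81, h(1/3) = -332/81, h(3) = 92/3.
Hence the absolute minimum is -116/3 at u = -3.

-116/3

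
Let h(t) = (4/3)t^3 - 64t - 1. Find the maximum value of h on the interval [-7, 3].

509/3

The derivative is 4t^2 - 64, whose only zero in [-7, 3] is t = -4.
Compare values at every candidate in [-7, 3]: h(-7) = -31/3, h(-4) = 509/3, h(3) = -157.
So the maximum is h(-4) = 509/3.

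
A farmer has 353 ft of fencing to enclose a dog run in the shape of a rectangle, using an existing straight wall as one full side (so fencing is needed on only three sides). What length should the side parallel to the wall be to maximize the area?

Let the sides perpendicular to the wall have length x and the parallel side y, so 2x + y = 353 and the area is A = xy = x(353 − 2x).
A'(x) = 353 − 4x = 0 gives x = 353/4, and A''(x) = −4 < 0 confirms a maximum.
Then y = 353 − 2·353/4 = 353/2 and A = 124609/8.

353/2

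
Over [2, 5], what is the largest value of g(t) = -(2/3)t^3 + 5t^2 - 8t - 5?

The derivative is -2t^2 + 10t - 8, whose only zero in [2, 5] is t = 4.
Candidates: g(2) = -19/3, g(4) = 1/3, g(5) = -10/3.
The maximum over the interval is 1/3, attained at t = 4.

1/3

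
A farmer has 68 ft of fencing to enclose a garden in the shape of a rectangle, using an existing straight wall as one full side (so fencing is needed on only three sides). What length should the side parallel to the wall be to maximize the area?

Let the sides perpendicular to the wall have length x and the parallel side y, so 2x + y = 68 and the area is A = xy = x(68 − 2x).
A'(x) = 68 − 4x = 0 gives x = 17, and A''(x) = −4 < 0 confirms a maximum.
Then y = 68 − 2·17 = 34 and A = 578.

34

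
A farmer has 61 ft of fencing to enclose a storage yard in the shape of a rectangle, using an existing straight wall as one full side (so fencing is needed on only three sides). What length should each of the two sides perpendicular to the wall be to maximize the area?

Let the sides perpendicular to the wall have length x and the parallel side y, so 2x + y = 61 and the area is A = xy = x(61 − 2x).
A'(x) = 61 − 4x = 0 gives x = 61/4, and A''(x) = −4 < 0 confirms a maximum.
Then y = 61 − 2·61/4 = 61/2 and A = 3721/8.

61/4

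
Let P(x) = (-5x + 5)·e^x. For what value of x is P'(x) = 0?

By the product rule, P'(x) = (-5x)·e^x. Since e^x > 0, the only critical point is x = 0.
P''(0) has the same sign as -5 < 0, so this is a local maximum.
P(0) = (5)·e^(0) ≈ 5.0000.

0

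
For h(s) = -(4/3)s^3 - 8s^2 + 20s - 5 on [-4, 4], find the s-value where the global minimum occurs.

h'(s) = -4s^2 - 16s + 20, whose only zero in [-4, 4] is s = 1.
Candidates: h(-4) = -383/3; h(1) = 17/3; h(4) = -415/3.
The minimum over the interval is -415/3, attained at s = 4.

4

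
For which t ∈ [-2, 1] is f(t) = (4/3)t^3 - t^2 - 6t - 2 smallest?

1

Differentiating, f'(t) = 4t^2 - 2t - 6; whose only zero in [-2, 1] is t = -1.
Compare values at every candidate in [-2, 1]: f(-2) = -14/3; f(-1) = 5/3; f(1) = -23/3.
The minimum over the interval is -23/3, attained at t = 1.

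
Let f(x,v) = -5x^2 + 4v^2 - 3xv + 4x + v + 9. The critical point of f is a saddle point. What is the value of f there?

∂f/∂x = -10x - 3v + 4 = 0 and ∂f/∂v = -3x + 8v + 1 = 0, so (x, v) = (35/89, 2/89).
The Hessian has f_{xx} = -10, f_{vv} = 8, f_{xv} = -3, giving D = -89 < 0, so the point is a saddle point.
f(35/89, 2/89) = 872/89.

872/89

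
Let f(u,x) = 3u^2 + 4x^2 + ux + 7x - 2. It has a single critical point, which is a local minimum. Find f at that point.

-241/47

∂f/∂u = 6u + x = 0 and ∂f/∂x = u + 8x + 7 = 0, so (u, x) = (7/47, -42/47).
The Hessian has f_{uu} = 6, f_{xx} = 8, f_{ux} = 1, giving D = 47 > 0 with f_{uu} > 0, so the point is a local minimum.
f(7/47, -42/47) = -241/47.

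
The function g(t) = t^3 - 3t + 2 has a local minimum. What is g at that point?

g'(t) = 3t^2 - 3 = 0 at t = -1, 1.
Second-derivative test with g''(t) = 6t: g''(-1) = -6 < 0 ⇒ local maximum; g''(1) = 6 > 0 ⇒ local minimum.
The local minimum is g(1) = 0.

0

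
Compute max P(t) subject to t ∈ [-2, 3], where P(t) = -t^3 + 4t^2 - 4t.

P'(t) = -3t^2 + 8t - 4, which vanishes at t = 2/3 and t = 2.
Candidates: P(-2) = 32,  P(2/3) = -32/27,  P(2) = 0,  P(3) = -3.
The maximum over the interval is 32, attained at t = -2.

32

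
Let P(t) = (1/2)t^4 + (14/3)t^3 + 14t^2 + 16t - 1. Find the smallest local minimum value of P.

-35/3

P'(t) = 2t^3 + 14t^2 + 28t + 16 = 0 at t = -4, -2, -1.
P''(t) = 6t^2 + 28t + 28. P''(-4) = 12 > 0 ⇒ local minimum; P''(-2) = -4 < 0 ⇒ local maximum; P''(-1) = 6 > 0 ⇒ local minimum.
The smallest local minimum is P(-4) = -35/3.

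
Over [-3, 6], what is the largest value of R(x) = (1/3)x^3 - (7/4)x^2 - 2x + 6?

313/48

The derivative is x^2 - (7/2)x - 2, which vanishes at x = -1/2 and x = 4.
Evaluating at the critical points and endpoints: R(-3) = -51/4, R(-1/2) = 313/48, R(4) = -26/3, R(6) = 3.
Hence the absolute maximum is 313/48 at x = -1/2.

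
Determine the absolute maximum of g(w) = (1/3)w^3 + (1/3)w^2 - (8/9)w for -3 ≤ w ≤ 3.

28/3

The derivative is w^2 + (2/3)w - 8/9, which vanishes at w = -4/3 and w = 2/3.
Compare values at every candidate in [-3, 3]: g(-3) = -10/3; g(-4/3) = 80/81; g(2/3) = -28/81; g(3) = 28/3.
So the maximum is g(3) = 28/3.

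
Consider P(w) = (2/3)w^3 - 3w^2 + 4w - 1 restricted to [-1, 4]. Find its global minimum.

-26/3

The derivative is 2w^2 - 6w + 4, which vanishes at w = 1 and w = 2.
Candidates: P(-1) = -26/3, P(1) = 2/3, P(2) = 1/3, P(4) = 29/3.
The minimum over the interval is -26/3, attained at w = -1.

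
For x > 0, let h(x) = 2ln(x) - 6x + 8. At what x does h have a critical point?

h'(x) = 2/x − 6 = 0 gives x = 1/3.
h''(x) = -2/x², which is negative for x > 0, so this is a local maximum.
h(1/3) = 2·ln(1/3) - 2 + 8 ≈ 3.8028.

1/3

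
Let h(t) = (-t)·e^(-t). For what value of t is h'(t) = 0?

h'(t) = (-1)·e^(-t) + (-t)·(-1)·e^(-t) = (t - 1)·e^(-t). Since e^(-t) > 0, the only critical point is t = 1.
h''(1) has the same sign as 1 > 0, so this is a local minimum.
h(1) = (-1)·e^(-1) ≈ -0.3679.

1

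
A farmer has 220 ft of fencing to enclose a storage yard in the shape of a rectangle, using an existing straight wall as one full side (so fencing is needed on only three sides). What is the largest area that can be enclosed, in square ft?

6050

Let the sides perpendicular to the wall have length x and the parallel side y, so 2x + y = 220 and the area is A = xy = x(220 − 2x).
A'(x) = 220 − 4x = 0 gives x = 55, and A''(x) = −4 < 0 confirms a maximum.
Then y = 220 − 2·55 = 110 and A = 6050.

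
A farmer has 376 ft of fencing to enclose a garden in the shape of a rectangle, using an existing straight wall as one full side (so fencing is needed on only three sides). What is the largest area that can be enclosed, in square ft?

Let the sides perpendicular to the wall have length x and the parallel side y, so 2x + y = 376 and the area is A = xy = x(376 − 2x).
A'(x) = 376 − 4x = 0 gives x = 94, and A''(x) = −4 < 0 confirms a maximum.
Then y = 376 − 2·94 = 188 and A = 17672.

17672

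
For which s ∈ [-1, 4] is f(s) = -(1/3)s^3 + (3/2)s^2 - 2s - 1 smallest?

Differentiating, f'(s) = -s^2 + 3s - 2; which vanishes at s = 1 and s = 2.
Candidates: f(-1) = 17/6, f(1) = -11/6, f(2) = -5/3, f(4) = -19/3.
The minimum over the interval is -19/3, attained at s = 4.

4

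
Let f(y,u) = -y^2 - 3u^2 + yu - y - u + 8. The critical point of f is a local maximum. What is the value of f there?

93/11

∂f/∂y = -2y + u - 1 = 0 and ∂f/∂u = y - 6u - 1 = 0, so (y, u) = (-7/11, -3/11).
The Hessian has f_{yy} = -2, f_{uu} = -6, f_{yu} = 1, giving D = 11 > 0 with f_{yy} < 0, so the point is a local maximum.
f(-7/11, -3/11) = 93/11.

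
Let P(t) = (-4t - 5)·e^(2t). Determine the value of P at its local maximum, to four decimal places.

0.0604

P'(t) = (-4)·e^(2t) + (-4t - 5)·2·e^(2t) = (-8t - 14)·e^(2t). Since e^(2t) > 0, the only critical point is t = -7/4.
P''(-7/4) has the same sign as -8 < 0, so this is a local maximum.
P(-7/4) = (2)·e^(-7/2) ≈ 0.0604.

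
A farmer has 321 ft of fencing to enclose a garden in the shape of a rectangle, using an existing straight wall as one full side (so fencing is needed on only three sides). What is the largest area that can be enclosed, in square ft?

103041/8

Let the sides perpendicular to the wall have length x and the parallel side y, so 2x + y = 321 and the area is A = xy = x(321 − 2x).
A'(x) = 321 − 4x = 0 gives x = 321/4, and A''(x) = −4 < 0 confirms a maximum.
Then y = 321 − 2·321/4 = 321/2 and A = 103041/8.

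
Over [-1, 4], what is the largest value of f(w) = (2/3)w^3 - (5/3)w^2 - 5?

11

f'(w) = 2w^2 - (10/3)w, which vanishes at w = 0 and w = 5/3.
Compare values at every candidate in [-1, 4]: f(-1) = -22/3, f(0) = -5, f(5/3) = -530/81, f(4) = 11.
The maximum over the interval is 11, attained at w = 4.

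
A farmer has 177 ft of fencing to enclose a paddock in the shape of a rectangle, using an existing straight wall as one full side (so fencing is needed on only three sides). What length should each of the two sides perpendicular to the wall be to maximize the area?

177/4

Let the sides perpendicular to the wall have length x and the parallel side y, so 2x + y = 177 and the area is A = xy = x(177 − 2x).
A'(x) = 177 − 4x = 0 gives x = 177/4, and A''(x) = −4 < 0 confirms a maximum.
Then y = 177 − 2·177/4 = 177/2 and A = 31329/8.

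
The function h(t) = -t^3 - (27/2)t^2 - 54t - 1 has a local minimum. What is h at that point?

53

Critical points: h'(t) = -3t^2 - 27t - 54 vanishes at t = -6, -3.
Since h''(t) = -6t - 27, we get h''(-6) = 9 > 0 ⇒ local minimum; h''(-3) = -9 < 0 ⇒ local maximum.
So the local minimum value is h(-6) = 53.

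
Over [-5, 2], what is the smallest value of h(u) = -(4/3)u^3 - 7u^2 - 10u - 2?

-182/3

h'(u) = -4u^2 - 14u - 10, which vanishes at u = -5/2 and u = -1.
Candidates: h(-5) = 119/3; h(-5/2) = 1/12; h(-1) = 7/3; h(2) = -182/3.
So the minimum is h(2) = -182/3.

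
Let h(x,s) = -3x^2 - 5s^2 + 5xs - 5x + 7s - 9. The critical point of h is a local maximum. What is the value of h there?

∂h/∂x = -6x + 5s - 5 = 0 and ∂h/∂s = 5x - 10s + 7 = 0, so (x, s) = (-3/7, 17/35).
The Hessian has h_{xx} = -6, h_{ss} = -10, h_{xs} = 5, giving D = 35 > 0 with h_{xx} < 0, so the point is a local maximum.
h(-3/7, 17/35) = -218/35.

-218/35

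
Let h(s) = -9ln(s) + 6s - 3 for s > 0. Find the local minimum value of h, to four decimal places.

h'(s) = -9/s + 6 = 0 gives s = 3/2.
h''(s) = 9/s², which is positive for s > 0, so this is a local minimum.
h(3/2) = -9·ln(3/2) + 9 - 3 ≈ 2.3508.

2.3508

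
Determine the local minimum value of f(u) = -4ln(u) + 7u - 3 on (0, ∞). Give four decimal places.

3.2385

f'(u) = -4/u + 7 = 0 gives u = 4/7.
f''(u) = 4/u², which is positive for u > 0, so this is a local minimum.
f(4/7) = -4·ln(4/7) + 4 - 3 ≈ 3.2385.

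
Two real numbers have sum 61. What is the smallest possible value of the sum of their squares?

With a + b = 61, a^2 + b^2 = a^2 + (61 − a)^2.
The derivative 2a − 2(61 − a) = 4a − 122 vanishes at a = 61/2; second derivative 4 > 0, a minimum.
The minimum is 2·(61/2)^2 = 3721/2.

3721/2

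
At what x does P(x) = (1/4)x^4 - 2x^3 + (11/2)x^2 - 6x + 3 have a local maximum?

Critical points: P'(x) = x^3 - 6x^2 + 11x - 6 vanishes at x = 1, 2, 3.
P''(x) = 3x^2 - 12x + 11. P''(1) = 2 > 0 ⇒ local minimum; P''(2) = -1 < 0 ⇒ local maximum; P''(3) = 2 > 0 ⇒ local minimum.
So the local maximum value is P(2) = 1.

2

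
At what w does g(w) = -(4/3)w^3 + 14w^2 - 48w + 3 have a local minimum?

Critical points: g'(w) = -4w^2 + 28w - 48 vanishes at w = 3, 4.
Since g''(w) = -8w + 28, we get g''(3) = 4 > 0 ⇒ local minimum; g''(4) = -4 < 0 ⇒ local maximum.
Thus g has its local minimum at w = 3, with value -51.

3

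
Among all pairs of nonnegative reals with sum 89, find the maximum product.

With x + y = 89, the product is P(x) = x(89 − x).
P'(x) = 89 − 2x = 0 gives x = 89/2; P'' = −2 < 0, so this is the maximum.
P = 89/2·89/2 = 7921/4.

7921/4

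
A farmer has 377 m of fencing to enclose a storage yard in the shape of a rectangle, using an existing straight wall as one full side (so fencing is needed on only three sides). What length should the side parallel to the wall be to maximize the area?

Let the sides perpendicular to the wall have length x and the parallel side y, so 2x + y = 377 and the area is A = xy = x(377 − 2x).
A'(x) = 377 − 4x = 0 gives x = 377/4, and A''(x) = −4 < 0 confirms a maximum.
Then y = 377 − 2·377/4 = 377/2 and A = 142129/8.

377/2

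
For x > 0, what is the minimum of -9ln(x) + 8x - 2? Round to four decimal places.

g'(x) = -9/x + 8 = 0 gives x = 9/8.
g''(x) = 9/x², which is positive for x > 0, so this is a local minimum.
g(9/8) = -9·ln(9/8) + 9 - 2 ≈ 5.9400.

5.9400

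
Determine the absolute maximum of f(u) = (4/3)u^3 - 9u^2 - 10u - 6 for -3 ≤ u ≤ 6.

The derivative is 4u^2 - 18u - 10, which vanishes at u = -1/2 and u = 5.
Evaluating at the critical points and endpoints: f(-3) = -93, f(-1/2) = -41/12, f(5) = -343/3, f(6) = -102.
So the maximum is f(-1/2) = -41/12.

-41/12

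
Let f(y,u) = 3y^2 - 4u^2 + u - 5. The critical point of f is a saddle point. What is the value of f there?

-79/16

∂f/∂y = 6y = 0 and ∂f/∂u = -8u + 1 = 0, so (y, u) = (0, 1/8).
The Hessian has f_{yy} = 6, f_{uu} = -8, f_{yu} = 0, giving D = -48 < 0, so the point is a saddle point.
f(0, 1/8) = -79/16.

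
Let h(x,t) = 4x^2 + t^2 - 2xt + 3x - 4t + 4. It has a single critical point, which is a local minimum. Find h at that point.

∂h/∂x = 8x - 2t + 3 = 0 and ∂h/∂t = -2x + 2t - 4 = 0, so (x, t) = (1/6, 13/6).
The Hessian has h_{xx} = 8, h_{tt} = 2, h_{xt} = -2, giving D = 12 > 0 with h_{xx} > 0, so the point is a local minimum.
h(1/6, 13/6) = -1/12.

-1/12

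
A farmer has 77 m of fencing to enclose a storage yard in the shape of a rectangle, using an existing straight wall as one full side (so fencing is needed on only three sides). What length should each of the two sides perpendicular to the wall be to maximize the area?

77/4

Let the sides perpendicular to the wall have length x and the parallel side y, so 2x + y = 77 and the area is A = xy = x(77 − 2x).
A'(x) = 77 − 4x = 0 gives x = 77/4, and A''(x) = −4 < 0 confirms a maximum.
Then y = 77 − 2·77/4 = 77/2 and A = 5929/8.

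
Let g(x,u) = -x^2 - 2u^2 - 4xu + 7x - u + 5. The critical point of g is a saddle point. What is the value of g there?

∂g/∂x = -2x - 4u + 7 = 0 and ∂g/∂u = -4x - 4u - 1 = 0, so (x, u) = (-4, 15/4).
The Hessian has g_{xx} = -2, g_{uu} = -4, g_{xu} = -4, giving D = -8 < 0, so the point is a saddle point.
g(-4, 15/4) = -87/8.

-87/8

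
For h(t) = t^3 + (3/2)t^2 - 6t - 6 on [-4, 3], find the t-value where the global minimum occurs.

h'(t) = 3t^2 + 3t - 6, which vanishes at t = -2 and t = 1.
Candidates: h(-4) = -22; h(-2) = 4; h(1) = -19/2; h(3) = 33/2.
The minimum over the interval is -22, attained at t = -4.

-4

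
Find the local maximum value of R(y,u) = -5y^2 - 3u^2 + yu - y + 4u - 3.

∂R/∂y = -10y + u - 1 = 0 and ∂R/∂u = y - 6u + 4 = 0, so (y, u) = (-2/59, 39/59).
The Hessian has R_{yy} = -10, R_{uu} = -6, R_{yu} = 1, giving D = 59 > 0 with R_{yy} < 0, so the point is a local maximum.
R(-2/59, 39/59) = -98/59.

-98/59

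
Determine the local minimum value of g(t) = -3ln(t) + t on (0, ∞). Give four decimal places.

g'(t) = -3/t + 1 = 0 gives t = 3.
g''(t) = 3/t², which is positive for t > 0, so this is a local minimum.
g(3) = -3·ln(3) + 3 ≈ -0.2958.

-0.2958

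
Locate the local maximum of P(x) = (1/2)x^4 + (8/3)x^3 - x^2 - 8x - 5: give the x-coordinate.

-1

Critical points: P'(x) = 2x^3 + 8x^2 - 2x - 8 vanishes at x = -4, -1, 1.
Second-derivative test with P''(x) = 6x^2 + 16x - 2: P''(-4) = 30 > 0 ⇒ local minimum; P''(-1) = -12 < 0 ⇒ local maximum; P''(1) = 20 > 0 ⇒ local minimum.
The local maximum is P(-1) = -1/6.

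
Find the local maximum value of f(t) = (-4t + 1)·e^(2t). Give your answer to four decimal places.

By the product rule, f'(t) = (-8t - 2)·e^(2t). Since e^(2t) > 0, the only critical point is t = -1/4.
f''(-1/4) has the same sign as -8 < 0, so this is a local maximum.
f(-1/4) = (2)·e^(-1/2) ≈ 1.2131.

1.2131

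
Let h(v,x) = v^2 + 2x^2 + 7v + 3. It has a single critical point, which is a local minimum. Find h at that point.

-37/4

∂h/∂v = 2v + 7 = 0 and ∂h/∂x = 4x = 0, so (v, x) = (-7/2, 0).
The Hessian has h_{vv} = 2, h_{xx} = 4, h_{vx} = 0, giving D = 8 > 0 with h_{vv} > 0, so the point is a local minimum.
h(-7/2, 0) = -37/4.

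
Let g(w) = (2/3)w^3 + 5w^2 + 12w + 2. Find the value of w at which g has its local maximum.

-3

g'(w) = 2w^2 + 10w + 12 = 0 at w = -3, -2.
g''(w) = 4w + 10. g''(-3) = -2 < 0 ⇒ local maximum; g''(-2) = 2 > 0 ⇒ local minimum.
Thus g has its local maximum at w = -3, with value -7.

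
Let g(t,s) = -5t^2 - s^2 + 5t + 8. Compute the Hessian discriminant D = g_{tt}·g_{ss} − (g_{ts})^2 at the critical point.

∂g/∂t = -10t + 5 = 0 and ∂g/∂s = -2s = 0, so (t, s) = (1/2, 0).
The Hessian has g_{tt} = -10, g_{ss} = -2, g_{ts} = 0, giving D = 20 > 0 with g_{tt} < 0, so the point is a local maximum.
D = (-10)·(-2) − (0)^2 = 20.

20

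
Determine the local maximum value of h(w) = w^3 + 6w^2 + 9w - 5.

-5

h'(w) = 3w^2 + 12w + 9. Setting h'(w) = 0 gives w ∈ {-3, -1}.
Since h''(w) = 6w + 12, we get h''(-3) = -6 < 0 ⇒ local maximum; h''(-1) = 6 > 0 ⇒ local minimum.
So the local maximum value is h(-3) = -5.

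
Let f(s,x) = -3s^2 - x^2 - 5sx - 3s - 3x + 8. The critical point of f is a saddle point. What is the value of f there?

∂f/∂s = -6s - 5x - 3 = 0 and ∂f/∂x = -5s - 2x - 3 = 0, so (s, x) = (-9/13, 3/13).
The Hessian has f_{ss} = -6, f_{xx} = -2, f_{sx} = -5, giving D = -13 < 0, so the point is a saddle point.
f(-9/13, 3/13) = 113/13.

113/13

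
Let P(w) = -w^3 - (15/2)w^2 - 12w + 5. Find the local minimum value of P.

-3

P'(w) = -3w^2 - 15w - 12. Setting P'(w) = 0 gives w ∈ {-4, -1}.
Since P''(w) = -6w - 15, we get P''(-4) = 9 > 0 ⇒ local minimum; P''(-1) = -9 < 0 ⇒ local maximum.
So the local minimum value is P(-4) = -3.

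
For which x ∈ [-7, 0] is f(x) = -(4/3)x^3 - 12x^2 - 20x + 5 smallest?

Differentiating, f'(x) = -4x^2 - 24x - 20; which vanishes at x = -5 and x = -1.
Candidates: f(-7) = 43/3, f(-5) = -85/3, f(-1) = 43/3, f(0) = 5.
The minimum over the interval is -85/3, attained at x = -5.

-5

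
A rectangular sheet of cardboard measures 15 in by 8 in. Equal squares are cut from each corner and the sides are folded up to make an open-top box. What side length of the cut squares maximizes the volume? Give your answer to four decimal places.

1.6667

With cut size x, the volume is V(x) = x(15 − 2x)(8 − 2x) for 0 < x < 4.
V'(x) = 12x^2 − 92x + 120. Setting V'(x) = 0 gives x ≈ 1.6667 (the root in (0, 4)).
V''(x) = 24x − 92 is negative there, so this is the maximum; V ≈ 90.7407.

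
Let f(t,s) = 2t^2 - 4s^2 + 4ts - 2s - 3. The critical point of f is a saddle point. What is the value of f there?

-17/6

∂f/∂t = 4t + 4s = 0 and ∂f/∂s = 4t - 8s - 2 = 0, so (t, s) = (1/6, -1/6).
The Hessian has f_{tt} = 4, f_{ss} = -8, f_{ts} = 4, giving D = -48 < 0, so the point is a saddle point.
f(1/6, -1/6) = -17/6.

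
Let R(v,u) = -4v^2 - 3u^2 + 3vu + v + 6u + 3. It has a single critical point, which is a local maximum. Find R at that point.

94/13

∂R/∂v = -8v + 3u + 1 = 0 and ∂R/∂u = 3v - 6u + 6 = 0, so (v, u) = (8/13, 17/13).
The Hessian has R_{vv} = -8, R_{uu} = -6, R_{vu} = 3, giving D = 39 > 0 with R_{vv} < 0, so the point is a local maximum.
R(8/13, 17/13) = 94/13.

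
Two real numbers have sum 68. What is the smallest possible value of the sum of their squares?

2312

With a + b = 68, a^2 + b^2 = a^2 + (68 − a)^2.
The derivative 2a − 2(68 − a) = 4a − 136 vanishes at a = 34; second derivative 4 > 0, a minimum.
The minimum is 2·(34)^2 = 2312.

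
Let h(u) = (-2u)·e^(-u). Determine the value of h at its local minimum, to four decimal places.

h'(u) = (-2)·e^(-u) + (-2u)·(-1)·e^(-u) = (2u - 2)·e^(-u). Since e^(-u) > 0, the only critical point is u = 1.
h''(1) has the same sign as 2 > 0, so this is a local minimum.
h(1) = (-2)·e^(-1) ≈ -0.7358.

-0.7358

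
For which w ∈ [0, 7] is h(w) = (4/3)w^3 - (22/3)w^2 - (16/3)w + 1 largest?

h'(w) = 4w^2 - (44/3)w - 16/3, whose only zero in [0, 7] is w = 4.
Compare values at every candidate in [0, 7]: h(0) = 1,  h(4) = -157/3,  h(7) = 185/3.
The maximum over the interval is 185/3, attained at w = 7.

7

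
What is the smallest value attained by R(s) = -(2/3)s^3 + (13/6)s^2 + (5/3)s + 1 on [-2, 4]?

Differentiating, R'(s) = -2s^2 + (13/3)s + 5/3; which vanishes at s = -1/3 and s = 5/2.
Compare values at every candidate in [-2, 4]: R(-2) = 35/3, R(-1/3) = 115/162, R(5/2) = 199/24, R(4) = -1/3.
The minimum over the interval is -1/3, attained at s = 4.

-1/3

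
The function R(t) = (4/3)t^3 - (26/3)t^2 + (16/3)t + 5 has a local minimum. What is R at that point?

R'(t) = 4t^2 - (52/3)t + 16/3. Setting R'(t) = 0 gives t ∈ {1/3, 4}.
Since R''(t) = 8t - 52/3, we get R''(1/3) = -44/3 < 0 ⇒ local maximum; R''(4) = 44/3 > 0 ⇒ local minimum.
So the local minimum value is R(4) = -27.

-27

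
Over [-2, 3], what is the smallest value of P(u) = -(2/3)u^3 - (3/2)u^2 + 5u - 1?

-35/2

P'(u) = -2u^2 - 3u + 5, whose only zero in [-2, 3] is u = 1.
Evaluating at the critical points and endpoints: P(-2) = -35/3, P(1) = 11/6, P(3) = -35/2.
So the minimum is P(3) = -35/2.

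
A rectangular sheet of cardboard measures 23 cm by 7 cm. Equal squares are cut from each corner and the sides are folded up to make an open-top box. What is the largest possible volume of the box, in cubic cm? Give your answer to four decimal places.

With cut size x, the volume is V(x) = x(23 − 2x)(7 − 2x) for 0 < x < 3.5.
V'(x) = 12x^2 − 120x + 161. Setting V'(x) = 0 gives x ≈ 1.5966 (the root in (0, 3.5)).
V''(x) = 24x − 120 is negative there, so this is the maximum; V ≈ 120.3845.

120.3845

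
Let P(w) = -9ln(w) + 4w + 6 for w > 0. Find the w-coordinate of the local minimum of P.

9/4

P'(w) = -9/w + 4 = 0 gives w = 9/4.
P''(w) = 9/w², which is positive for w > 0, so this is a local minimum.
P(9/4) = -9·ln(9/4) + 9 + 6 ≈ 7.7016.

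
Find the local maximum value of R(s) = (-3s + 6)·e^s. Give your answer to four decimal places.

8.1548

R'(s) = (-3)·e^s + (-3s + 6)·1·e^s = (-3s + 3)·e^s. Since e^s > 0, the only critical point is s = 1.
R''(1) has the same sign as -3 < 0, so this is a local maximum.
R(1) = (3)·e^(1) ≈ 8.1548.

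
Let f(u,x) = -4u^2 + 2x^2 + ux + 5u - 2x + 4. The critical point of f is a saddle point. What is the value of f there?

∂f/∂u = -8u + x + 5 = 0 and ∂f/∂x = u + 4x - 2 = 0, so (u, x) = (2/3, 1/3).
The Hessian has f_{uu} = -8, f_{xx} = 4, f_{ux} = 1, giving D = -33 < 0, so the point is a saddle point.
f(2/3, 1/3) = 16/3.

16/3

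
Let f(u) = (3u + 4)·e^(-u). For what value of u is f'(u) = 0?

Differentiating with the product rule gives f'(u) = (-3u - 1)·e^(-u). Since e^(-u) > 0, the only critical point is u = -1/3.
f''(-1/3) has the same sign as -3 < 0, so this is a local maximum.
f(-1/3) = (3)·e^(1/3) ≈ 4.1868.

-1/3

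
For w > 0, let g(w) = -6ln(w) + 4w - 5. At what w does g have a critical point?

g'(w) = -6/w + 4 = 0 gives w = 3/2.
g''(w) = 6/w², which is positive for w > 0, so this is a local minimum.
g(3/2) = -6·ln(3/2) + 6 - 5 ≈ -1.4328.

3/2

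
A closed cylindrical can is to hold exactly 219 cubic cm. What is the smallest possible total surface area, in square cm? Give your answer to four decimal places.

With radius r and height h, πr²h = 219 so h = 219/(πr²), and S(r) = 2πr² + 2πrh = 2πr² + 2·219/r.
S'(r) = 4πr − 2·219/r² = 0 ⇒ r³ = 219/(2π), so r ≈ 3.2665 and h = 2r ≈ 6.5331.
S''(r) = 4π + 4·219/r³ > 0, so this is the minimum; S ≈ 201.1302.

201.1302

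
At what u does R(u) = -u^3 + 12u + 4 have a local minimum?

-2

R'(u) = -3u^2 + 12 = 0 at u = -2, 2.
R''(u) = -6u. R''(-2) = 12 > 0 ⇒ local minimum; R''(2) = -12 < 0 ⇒ local maximum.
The local minimum is R(-2) = -12.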